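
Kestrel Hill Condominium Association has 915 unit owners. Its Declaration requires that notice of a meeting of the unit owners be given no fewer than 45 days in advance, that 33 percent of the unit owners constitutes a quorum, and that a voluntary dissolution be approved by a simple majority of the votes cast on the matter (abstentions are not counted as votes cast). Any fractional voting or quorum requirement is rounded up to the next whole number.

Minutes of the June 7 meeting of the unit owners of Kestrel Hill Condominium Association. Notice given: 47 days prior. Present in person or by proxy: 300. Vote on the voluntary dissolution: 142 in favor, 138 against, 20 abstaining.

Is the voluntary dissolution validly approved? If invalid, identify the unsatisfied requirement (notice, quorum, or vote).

Notice: 47 days given; 45 required. Satisfied.
Quorum: 33% of 915 = 301.95, rounded up to 302; 300 present. Not satisfied.
Vote: requires a majority of the votes cast (300 − 20 abstaining = 280); a majority of 280 is 141, so 141 needed; 142 in favor. Satisfied.

Invalid — quorum requirement not satisfied.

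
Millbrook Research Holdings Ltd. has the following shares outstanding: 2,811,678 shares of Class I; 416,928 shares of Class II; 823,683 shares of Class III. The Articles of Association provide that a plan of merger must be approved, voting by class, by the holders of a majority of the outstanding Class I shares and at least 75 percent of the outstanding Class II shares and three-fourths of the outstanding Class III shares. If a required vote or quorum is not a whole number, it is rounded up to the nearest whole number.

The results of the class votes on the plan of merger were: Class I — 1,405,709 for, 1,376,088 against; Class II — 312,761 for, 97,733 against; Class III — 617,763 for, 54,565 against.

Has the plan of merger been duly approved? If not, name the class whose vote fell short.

Not approved — the Class I shares did not give the required vote.

Class I: a majority of 2811678 is 1405840; 1,405,840 required, 1,405,709 in favor — not approved.
Class II: 3/4 of 416928 = 312696; 312,696 required, 312,761 in favor — approved.
Class III: 3/4 of 823683 = 617762.25, rounded up to 617763; 617,763 required, 617,763 in favor — approved.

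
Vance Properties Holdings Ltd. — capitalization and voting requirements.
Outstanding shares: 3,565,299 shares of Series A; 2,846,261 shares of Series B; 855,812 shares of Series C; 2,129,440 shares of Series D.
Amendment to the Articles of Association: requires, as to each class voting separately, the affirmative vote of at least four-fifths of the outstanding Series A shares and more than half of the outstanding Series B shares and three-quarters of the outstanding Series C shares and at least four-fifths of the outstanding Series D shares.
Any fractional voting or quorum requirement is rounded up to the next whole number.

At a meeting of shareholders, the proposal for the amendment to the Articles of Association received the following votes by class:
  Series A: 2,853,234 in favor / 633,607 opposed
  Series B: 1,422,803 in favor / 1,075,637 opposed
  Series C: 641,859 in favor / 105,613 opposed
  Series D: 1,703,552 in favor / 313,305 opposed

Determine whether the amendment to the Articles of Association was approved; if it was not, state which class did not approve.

Not approved — the Series B shares did not give the required vote.

Series A: 4/5 of 3565299 = 2852239.20, rounded up to 2852240; 2,852,240 required, 2,853,234 in favor — approved.
Series B: a majority of 2846261 is 1423131; 1,423,131 required, 1,422,803 in favor — not approved.
Series C: 3/4 of 855812 = 641859; 641,859 required, 641,859 in favor — approved.
Series D: 4/5 of 2129440 = 1703552; 1,703,552 required, 1,703,552 in favor — approved.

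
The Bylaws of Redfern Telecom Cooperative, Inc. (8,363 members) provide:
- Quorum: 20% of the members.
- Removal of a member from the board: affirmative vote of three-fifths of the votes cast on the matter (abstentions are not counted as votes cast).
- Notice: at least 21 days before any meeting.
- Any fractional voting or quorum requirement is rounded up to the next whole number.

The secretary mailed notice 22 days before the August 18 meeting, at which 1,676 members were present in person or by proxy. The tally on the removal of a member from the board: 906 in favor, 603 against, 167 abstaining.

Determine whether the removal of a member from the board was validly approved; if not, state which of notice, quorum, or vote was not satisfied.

Notice: 22 days given; 21 required. Satisfied.
Quorum: 20% of 8,363 = 1,672.60, rounded up to 1,673; 1,676 present. Satisfied.
Vote: requires three-fifths of the votes cast (1,676 − 167 abstaining = 1,509); 3/5 of 1509 = 905.40, rounded up to 906, so 906 needed; 906 in favor. Satisfied.

Valid — all requirements satisfied.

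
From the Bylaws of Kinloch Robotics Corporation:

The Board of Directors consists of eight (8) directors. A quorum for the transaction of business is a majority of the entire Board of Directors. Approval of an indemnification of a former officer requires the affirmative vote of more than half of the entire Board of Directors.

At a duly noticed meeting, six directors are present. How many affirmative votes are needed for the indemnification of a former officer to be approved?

The indemnification of a former officer requires a majority of the entire Board of Directors (8).
A majority of 8 is 5.

5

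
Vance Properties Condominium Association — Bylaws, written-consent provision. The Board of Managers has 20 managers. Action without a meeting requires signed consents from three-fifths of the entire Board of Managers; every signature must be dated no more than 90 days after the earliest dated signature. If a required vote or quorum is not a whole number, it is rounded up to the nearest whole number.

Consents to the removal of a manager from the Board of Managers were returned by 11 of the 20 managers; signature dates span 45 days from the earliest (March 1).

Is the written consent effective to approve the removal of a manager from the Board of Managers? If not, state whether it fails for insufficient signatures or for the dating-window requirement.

Signatures required: three-fifths of 20 — 3/5 of 20 = 12, so 12 needed; 11 signed. Insufficient.
Dating window: the latest signature is 45 days after the earliest; the limit is 90 days. Within the window.

Not effective — insufficient signatures.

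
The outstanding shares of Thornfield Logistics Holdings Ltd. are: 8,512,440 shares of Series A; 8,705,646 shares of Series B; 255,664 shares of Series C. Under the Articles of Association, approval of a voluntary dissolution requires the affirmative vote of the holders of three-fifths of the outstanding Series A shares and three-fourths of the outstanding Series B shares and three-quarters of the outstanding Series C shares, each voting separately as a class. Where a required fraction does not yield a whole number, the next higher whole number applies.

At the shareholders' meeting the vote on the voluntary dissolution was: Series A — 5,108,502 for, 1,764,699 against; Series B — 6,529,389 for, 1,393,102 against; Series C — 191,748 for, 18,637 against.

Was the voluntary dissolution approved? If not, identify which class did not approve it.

Series A: 3/5 of 8512440 = 5107464; 5,107,464 required, 5,108,502 in favor — approved.
Series B: 3/4 of 8705646 = 6529234.50, rounded up to 6529235; 6,529,235 required, 6,529,389 in favor — approved.
Series C: 3/4 of 255664 = 191748; 191,748 required, 191,748 in favor — approved.

Approved — every class gave the required vote.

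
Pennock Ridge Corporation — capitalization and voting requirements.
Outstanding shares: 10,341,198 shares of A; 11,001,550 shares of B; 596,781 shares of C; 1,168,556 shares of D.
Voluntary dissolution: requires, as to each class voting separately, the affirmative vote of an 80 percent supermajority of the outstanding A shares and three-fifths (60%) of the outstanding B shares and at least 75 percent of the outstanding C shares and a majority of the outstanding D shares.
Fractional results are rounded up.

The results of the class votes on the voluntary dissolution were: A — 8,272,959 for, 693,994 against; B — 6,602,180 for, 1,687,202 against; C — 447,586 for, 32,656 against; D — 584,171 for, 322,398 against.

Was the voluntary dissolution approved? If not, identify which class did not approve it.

A: 4/5 of 10341198 = 8272958.40, rounded up to 8272959; 8,272,959 required, 8,272,959 in favor — approved.
B: 3/5 of 11001550 = 6600930; 6,600,930 required, 6,602,180 in favor — approved.
C: 3/4 of 596781 = 447585.75, rounded up to 447586; 447,586 required, 447,586 in favor — approved.
D: a majority of 1168556 is 584279; 584,279 required, 584,171 in favor — not approved.

Not approved — the D shares did not give the required vote.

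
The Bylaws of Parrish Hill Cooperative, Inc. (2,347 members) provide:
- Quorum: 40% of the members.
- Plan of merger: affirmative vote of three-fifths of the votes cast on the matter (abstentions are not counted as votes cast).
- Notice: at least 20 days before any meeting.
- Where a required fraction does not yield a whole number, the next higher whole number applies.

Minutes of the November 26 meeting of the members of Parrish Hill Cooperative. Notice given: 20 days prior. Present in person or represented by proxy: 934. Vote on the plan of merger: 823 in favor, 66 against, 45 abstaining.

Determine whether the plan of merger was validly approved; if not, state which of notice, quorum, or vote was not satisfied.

Invalid — quorum requirement not satisfied.

Notice: 20 days given; 20 required. Satisfied.
Quorum: 40% of 2,347 = 938.80, rounded up to 939; 934 present. Not satisfied.
Vote: requires three-fifths of the votes cast (934 − 45 abstaining = 889); 3/5 of 889 = 533.40, rounded up to 534, so 534 needed; 823 in favor. Satisfied.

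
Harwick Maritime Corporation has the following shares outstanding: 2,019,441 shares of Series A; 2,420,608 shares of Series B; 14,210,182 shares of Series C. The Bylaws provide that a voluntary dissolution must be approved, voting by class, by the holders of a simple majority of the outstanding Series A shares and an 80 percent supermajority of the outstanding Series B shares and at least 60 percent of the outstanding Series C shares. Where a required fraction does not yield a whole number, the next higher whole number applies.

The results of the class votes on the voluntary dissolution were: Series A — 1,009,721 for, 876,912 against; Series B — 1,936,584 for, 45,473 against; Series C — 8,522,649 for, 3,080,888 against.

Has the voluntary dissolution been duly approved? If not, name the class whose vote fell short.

Not approved — the Series C shares did not give the required vote.

Series A: a majority of 2019441 is 1009721; 1,009,721 required, 1,009,721 in favor — approved.
Series B: 4/5 of 2420608 = 1936486.40, rounded up to 1936487; 1,936,487 required, 1,936,584 in favor — approved.
Series C: 3/5 of 14210182 = 8526109.20, rounded up to 8526110; 8,526,110 required, 8,522,649 in favor — not approved.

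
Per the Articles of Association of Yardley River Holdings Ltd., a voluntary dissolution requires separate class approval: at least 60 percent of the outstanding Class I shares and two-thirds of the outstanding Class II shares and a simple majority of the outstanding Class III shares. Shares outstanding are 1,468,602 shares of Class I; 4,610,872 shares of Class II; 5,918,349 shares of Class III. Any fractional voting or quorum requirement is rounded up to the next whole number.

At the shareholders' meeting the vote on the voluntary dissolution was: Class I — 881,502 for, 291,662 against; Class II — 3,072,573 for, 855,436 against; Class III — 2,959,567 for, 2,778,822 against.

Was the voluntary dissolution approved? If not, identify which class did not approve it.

Class I: 3/5 of 1468602 = 881161.20, rounded up to 881162; 881,162 required, 881,502 in favor — approved.
Class II: 2/3 of 4610872 = 3073914.67, rounded up to 3073915; 3,073,915 required, 3,072,573 in favor — not approved.
Class III: a majority of 5918349 is 2959175; 2,959,175 required, 2,959,567 in favor — approved.

Not approved — the Class II shares did not give the required vote.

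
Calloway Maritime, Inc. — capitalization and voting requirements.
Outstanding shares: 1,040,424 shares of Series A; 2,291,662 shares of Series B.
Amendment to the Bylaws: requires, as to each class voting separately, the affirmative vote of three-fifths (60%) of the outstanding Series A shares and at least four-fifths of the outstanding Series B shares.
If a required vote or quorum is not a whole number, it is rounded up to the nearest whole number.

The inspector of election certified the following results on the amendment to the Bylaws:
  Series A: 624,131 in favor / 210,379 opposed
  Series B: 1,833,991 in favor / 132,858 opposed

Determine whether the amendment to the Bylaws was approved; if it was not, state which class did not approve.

Series A: 3/5 of 1040424 = 624254.40, rounded up to 624255; 624,255 required, 624,131 in favor — not approved.
Series B: 4/5 of 2291662 = 1833329.60, rounded up to 1833330; 1,833,330 required, 1,833,991 in favor — approved.

Not approved — the Series A shares did not give the required vote.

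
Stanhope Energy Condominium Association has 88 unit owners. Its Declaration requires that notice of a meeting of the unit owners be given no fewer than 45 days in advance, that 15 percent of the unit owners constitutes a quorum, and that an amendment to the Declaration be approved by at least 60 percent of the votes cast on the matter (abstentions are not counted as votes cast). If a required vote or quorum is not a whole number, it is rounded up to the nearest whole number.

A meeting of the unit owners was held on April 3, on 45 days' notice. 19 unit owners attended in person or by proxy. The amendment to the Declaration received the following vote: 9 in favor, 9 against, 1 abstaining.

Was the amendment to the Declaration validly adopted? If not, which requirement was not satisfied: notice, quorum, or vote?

Notice: 45 days given; 45 required. Satisfied.
Quorum: 15% of 88 = 13.20, rounded up to 14; 19 present. Satisfied.
Vote: requires three-fifths of the votes cast (19 − 1 abstaining = 18); 3/5 of 18 = 10.80, rounded up to 11, so 11 needed; 9 in favor. Not satisfied.

Invalid — vote requirement not satisfied.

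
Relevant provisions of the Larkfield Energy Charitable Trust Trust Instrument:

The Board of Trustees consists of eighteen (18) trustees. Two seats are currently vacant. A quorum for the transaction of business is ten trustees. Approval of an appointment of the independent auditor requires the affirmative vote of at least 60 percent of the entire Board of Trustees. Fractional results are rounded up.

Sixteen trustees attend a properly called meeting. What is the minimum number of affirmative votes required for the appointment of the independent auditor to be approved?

11

The appointment of the independent auditor requires three-fifths of the entire Board of Trustees (18).
3/5 of 18 = 10.80, rounded up to 11.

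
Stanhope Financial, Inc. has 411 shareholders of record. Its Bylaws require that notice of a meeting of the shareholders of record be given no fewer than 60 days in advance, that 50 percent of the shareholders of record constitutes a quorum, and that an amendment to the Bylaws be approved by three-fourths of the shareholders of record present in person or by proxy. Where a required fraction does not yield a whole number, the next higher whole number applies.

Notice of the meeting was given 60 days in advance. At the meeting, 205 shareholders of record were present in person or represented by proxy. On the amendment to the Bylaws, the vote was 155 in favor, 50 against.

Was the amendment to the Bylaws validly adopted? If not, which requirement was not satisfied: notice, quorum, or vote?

Notice: 60 days given; 60 required. Satisfied.
Quorum: 50% of 411 = 205.50, rounded up to 206; 205 present. Not satisfied.
Vote: requires three-fourths of those present (205); 3/4 of 205 = 153.75, rounded up to 154, so 154 needed; 155 in favor. Satisfied.

Invalid — quorum requirement not satisfied.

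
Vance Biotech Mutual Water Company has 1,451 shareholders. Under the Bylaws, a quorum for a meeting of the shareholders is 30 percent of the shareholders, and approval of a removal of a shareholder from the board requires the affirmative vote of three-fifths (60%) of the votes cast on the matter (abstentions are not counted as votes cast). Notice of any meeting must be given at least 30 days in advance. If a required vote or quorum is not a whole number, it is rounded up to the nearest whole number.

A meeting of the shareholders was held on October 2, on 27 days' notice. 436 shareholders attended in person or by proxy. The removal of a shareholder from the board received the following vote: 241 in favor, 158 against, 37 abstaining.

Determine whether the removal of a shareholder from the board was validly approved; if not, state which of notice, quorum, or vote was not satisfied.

Notice: 27 days given; 30 required. Not satisfied.
Quorum: 30% of 1,451 = 435.30, rounded up to 436; 436 present. Satisfied.
Vote: requires three-fifths of the votes cast (436 − 37 abstaining = 399); 3/5 of 399 = 239.40, rounded up to 240, so 240 needed; 241 in favor. Satisfied.

Invalid — notice requirement not satisfied.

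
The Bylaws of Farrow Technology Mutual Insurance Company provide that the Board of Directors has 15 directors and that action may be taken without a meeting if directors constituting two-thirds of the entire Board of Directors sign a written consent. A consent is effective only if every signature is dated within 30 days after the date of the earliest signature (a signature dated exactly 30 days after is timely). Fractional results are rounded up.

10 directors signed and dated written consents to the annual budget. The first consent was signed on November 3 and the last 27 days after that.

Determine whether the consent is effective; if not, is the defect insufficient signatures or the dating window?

Signatures required: two-thirds of 15 — 2/3 of 15 = 10, so 10 needed; 10 signed. Sufficient.
Dating window: the latest signature is 27 days after the earliest; the limit is 30 days. Within the window.

Effective — both the signature and dating-window requirements are satisfied.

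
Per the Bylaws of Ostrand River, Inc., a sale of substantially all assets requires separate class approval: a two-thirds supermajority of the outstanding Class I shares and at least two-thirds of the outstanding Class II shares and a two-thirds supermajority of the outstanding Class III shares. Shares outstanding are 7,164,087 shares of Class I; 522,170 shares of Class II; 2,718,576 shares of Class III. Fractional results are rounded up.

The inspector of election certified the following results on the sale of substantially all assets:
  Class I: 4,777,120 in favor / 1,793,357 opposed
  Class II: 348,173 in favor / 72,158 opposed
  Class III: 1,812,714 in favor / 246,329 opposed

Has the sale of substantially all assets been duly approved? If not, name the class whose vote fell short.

Approved — every class gave the required vote.

Class I: 2/3 of 7164087 = 4776058; 4,776,058 required, 4,777,120 in favor — approved.
Class II: 2/3 of 522170 = 348113.33, rounded up to 348114; 348,114 required, 348,173 in favor — approved.
Class III: 2/3 of 2718576 = 1812384; 1,812,384 required, 1,812,714 in favor — approved.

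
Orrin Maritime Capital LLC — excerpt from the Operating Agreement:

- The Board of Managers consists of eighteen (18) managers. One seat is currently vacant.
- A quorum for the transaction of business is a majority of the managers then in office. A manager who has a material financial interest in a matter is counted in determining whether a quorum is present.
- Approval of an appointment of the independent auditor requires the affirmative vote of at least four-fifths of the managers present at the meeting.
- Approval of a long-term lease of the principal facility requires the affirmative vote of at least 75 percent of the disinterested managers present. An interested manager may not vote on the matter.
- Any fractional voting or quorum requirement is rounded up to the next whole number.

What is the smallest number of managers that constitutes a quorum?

9

A majority of 17 is 9.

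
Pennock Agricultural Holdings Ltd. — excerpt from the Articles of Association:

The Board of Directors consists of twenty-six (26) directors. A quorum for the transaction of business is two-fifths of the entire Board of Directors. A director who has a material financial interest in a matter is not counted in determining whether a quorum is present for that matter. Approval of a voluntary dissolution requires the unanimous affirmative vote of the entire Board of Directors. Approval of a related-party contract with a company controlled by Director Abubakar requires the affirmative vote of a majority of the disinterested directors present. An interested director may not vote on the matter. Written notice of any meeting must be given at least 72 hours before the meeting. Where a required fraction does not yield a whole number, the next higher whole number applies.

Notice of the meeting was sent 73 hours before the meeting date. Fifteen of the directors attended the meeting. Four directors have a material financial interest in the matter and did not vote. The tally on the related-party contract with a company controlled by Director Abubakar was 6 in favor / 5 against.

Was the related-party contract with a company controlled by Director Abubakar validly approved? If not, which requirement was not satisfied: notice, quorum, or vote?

Notice: 73 hours given; 72 required (73 ≥ 72). Satisfied.
Quorum: 15 present, but the 4 interested directors do not count, leaving 11. Quorum is 11. Satisfied.
Vote: the related-party contract with a company controlled by Director Abubakar requires a majority of the disinterested directors present (15 − 4 = 11). A majority of 11 is 6, so 6 affirmative votes are needed; 6 voted in favor. Satisfied.

Valid — all requirements satisfied.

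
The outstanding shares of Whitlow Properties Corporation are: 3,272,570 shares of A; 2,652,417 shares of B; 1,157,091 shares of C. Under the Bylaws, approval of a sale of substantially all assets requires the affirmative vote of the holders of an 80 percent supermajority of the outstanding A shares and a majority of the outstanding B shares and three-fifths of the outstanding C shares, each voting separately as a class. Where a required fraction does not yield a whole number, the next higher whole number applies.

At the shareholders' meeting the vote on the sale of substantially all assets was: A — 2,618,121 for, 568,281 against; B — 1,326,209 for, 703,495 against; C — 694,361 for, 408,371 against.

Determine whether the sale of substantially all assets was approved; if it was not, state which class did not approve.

Approved — every class gave the required vote.

A: 4/5 of 3272570 = 2618056; 2,618,056 required, 2,618,121 in favor — approved.
B: a majority of 2652417 is 1326209; 1,326,209 required, 1,326,209 in favor — approved.
C: 3/5 of 1157091 = 694254.60, rounded up to 694255; 694,255 required, 694,361 in favor — approved.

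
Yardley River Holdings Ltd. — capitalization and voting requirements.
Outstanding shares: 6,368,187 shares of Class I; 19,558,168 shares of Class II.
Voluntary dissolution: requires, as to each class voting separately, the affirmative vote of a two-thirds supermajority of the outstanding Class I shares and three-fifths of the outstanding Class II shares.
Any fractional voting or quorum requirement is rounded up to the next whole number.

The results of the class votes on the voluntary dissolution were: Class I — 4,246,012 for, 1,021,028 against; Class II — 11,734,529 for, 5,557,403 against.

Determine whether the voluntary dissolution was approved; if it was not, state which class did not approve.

Class I: 2/3 of 6368187 = 4245458; 4,245,458 required, 4,246,012 in favor — approved.
Class II: 3/5 of 19558168 = 11734900.80, rounded up to 11734901; 11,734,901 required, 11,734,529 in favor — not approved.

Not approved — the Class II shares did not give the required vote.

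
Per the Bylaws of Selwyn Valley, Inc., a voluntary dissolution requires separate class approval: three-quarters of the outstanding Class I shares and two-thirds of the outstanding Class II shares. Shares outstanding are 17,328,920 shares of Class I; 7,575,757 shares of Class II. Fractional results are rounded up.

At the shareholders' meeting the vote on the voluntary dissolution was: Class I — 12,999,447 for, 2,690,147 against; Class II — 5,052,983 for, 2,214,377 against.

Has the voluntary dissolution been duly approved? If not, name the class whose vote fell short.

Approved — every class gave the required vote.

Class I: 3/4 of 17328920 = 12996690; 12,996,690 required, 12,999,447 in favor — approved.
Class II: 2/3 of 7575757 = 5050504.67, rounded up to 5050505; 5,050,505 required, 5,052,983 in favor — approved.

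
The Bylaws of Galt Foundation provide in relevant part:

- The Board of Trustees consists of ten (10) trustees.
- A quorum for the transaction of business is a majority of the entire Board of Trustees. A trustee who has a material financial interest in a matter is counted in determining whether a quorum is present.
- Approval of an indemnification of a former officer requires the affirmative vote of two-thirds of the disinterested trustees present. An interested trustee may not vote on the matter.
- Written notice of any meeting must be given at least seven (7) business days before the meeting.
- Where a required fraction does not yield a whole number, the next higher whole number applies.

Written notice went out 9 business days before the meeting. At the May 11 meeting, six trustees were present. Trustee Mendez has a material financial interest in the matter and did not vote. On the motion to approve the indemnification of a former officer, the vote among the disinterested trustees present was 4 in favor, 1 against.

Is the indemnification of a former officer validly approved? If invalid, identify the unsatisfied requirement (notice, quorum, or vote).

Valid — all requirements satisfied.

Notice: 9 business days given; 7 required (9 ≥ 7). Satisfied.
Quorum: 6 present (interested trustees count toward quorum); quorum is 6. Satisfied.
Vote: the indemnification of a former officer requires two-thirds of the disinterested trustees present (6 − 1 = 5). 2/3 of 5 = 3.33, rounded up to 4, so 4 affirmative votes are needed; 4 voted in favor. Satisfied.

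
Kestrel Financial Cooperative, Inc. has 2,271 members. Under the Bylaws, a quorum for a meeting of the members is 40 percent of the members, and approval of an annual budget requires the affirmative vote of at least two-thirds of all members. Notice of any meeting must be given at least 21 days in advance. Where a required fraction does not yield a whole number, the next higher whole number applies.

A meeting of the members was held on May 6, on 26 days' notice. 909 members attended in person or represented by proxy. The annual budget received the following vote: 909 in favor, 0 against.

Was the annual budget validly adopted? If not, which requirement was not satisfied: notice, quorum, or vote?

Notice: 26 days given; 21 required. Satisfied.
Quorum: 40% of 2,271 = 908.40, rounded up to 909; 909 present. Satisfied.
Vote: requires two-thirds of all members (2,271); 2/3 of 2271 = 1514, so 1,514 needed; 909 in favor. Not satisfied.

Invalid — vote requirement not satisfied.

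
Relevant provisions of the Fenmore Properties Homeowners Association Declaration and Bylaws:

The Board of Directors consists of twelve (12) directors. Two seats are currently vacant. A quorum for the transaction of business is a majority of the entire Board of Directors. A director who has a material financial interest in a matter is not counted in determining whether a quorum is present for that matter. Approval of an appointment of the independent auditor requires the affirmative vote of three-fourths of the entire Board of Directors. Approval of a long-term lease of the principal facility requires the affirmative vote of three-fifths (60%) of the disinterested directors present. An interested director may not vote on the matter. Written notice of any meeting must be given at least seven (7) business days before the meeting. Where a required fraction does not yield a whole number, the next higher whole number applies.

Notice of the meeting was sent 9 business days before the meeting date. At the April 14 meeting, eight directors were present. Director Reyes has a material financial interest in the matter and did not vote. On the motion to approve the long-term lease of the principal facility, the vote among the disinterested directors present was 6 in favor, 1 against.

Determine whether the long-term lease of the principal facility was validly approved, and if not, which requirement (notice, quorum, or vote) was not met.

Valid — all requirements satisfied.

Notice: 9 business days given; 7 required (9 ≥ 7). Satisfied.
Quorum: 8 present, but the 1 interested director does not count, leaving 7. Quorum is 7. Satisfied.
Vote: the long-term lease of the principal facility requires three-fifths of the disinterested directors present (8 − 1 = 7). 3/5 of 7 = 4.20, rounded up to 5, so 5 affirmative votes are needed; 6 voted in favor. Satisfied.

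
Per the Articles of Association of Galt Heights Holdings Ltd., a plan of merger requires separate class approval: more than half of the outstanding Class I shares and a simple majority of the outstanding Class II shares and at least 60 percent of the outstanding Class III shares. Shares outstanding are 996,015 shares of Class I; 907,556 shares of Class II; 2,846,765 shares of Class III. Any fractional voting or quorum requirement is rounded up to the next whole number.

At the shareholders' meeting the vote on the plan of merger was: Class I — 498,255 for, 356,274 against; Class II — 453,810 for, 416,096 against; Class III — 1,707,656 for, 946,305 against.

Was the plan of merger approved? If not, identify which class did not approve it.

Not approved — the Class III shares did not give the required vote.

Class I: a majority of 996015 is 498008; 498,008 required, 498,255 in favor — approved.
Class II: a majority of 907556 is 453779; 453,779 required, 453,810 in favor — approved.
Class III: 3/5 of 2846765 = 1708059; 1,708,059 required, 1,707,656 in favor — not approved.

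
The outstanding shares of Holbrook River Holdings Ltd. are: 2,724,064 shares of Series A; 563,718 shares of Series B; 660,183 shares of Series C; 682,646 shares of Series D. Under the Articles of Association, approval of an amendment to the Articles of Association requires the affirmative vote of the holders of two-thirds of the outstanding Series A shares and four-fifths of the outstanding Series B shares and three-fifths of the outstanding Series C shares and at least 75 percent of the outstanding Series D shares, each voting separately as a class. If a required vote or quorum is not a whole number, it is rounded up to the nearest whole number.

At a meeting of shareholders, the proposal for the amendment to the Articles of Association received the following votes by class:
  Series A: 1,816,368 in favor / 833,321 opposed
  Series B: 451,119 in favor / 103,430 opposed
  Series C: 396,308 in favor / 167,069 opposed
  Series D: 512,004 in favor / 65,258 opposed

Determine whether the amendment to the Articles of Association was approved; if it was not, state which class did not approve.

Approved — every class gave the required vote.

Series A: 2/3 of 2724064 = 1816042.67, rounded up to 1816043; 1,816,043 required, 1,816,368 in favor — approved.
Series B: 4/5 of 563718 = 450974.40, rounded up to 450975; 450,975 required, 451,119 in favor — approved.
Series C: 3/5 of 660183 = 396109.80, rounded up to 396110; 396,110 required, 396,308 in favor — approved.
Series D: 3/4 of 682646 = 511984.50, rounded up to 511985; 511,985 required, 512,004 in favor — approved.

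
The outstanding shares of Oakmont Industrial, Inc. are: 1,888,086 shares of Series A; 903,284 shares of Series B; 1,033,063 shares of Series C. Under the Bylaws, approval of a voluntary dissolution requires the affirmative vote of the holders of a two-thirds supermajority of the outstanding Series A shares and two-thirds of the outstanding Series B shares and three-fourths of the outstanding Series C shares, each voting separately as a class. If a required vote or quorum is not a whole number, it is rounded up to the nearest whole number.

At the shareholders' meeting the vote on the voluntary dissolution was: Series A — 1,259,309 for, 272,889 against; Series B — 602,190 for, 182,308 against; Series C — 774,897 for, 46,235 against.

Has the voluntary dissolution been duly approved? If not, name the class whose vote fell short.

Approved — every class gave the required vote.

Series A: 2/3 of 1888086 = 1258724; 1,258,724 required, 1,259,309 in favor — approved.
Series B: 2/3 of 903284 = 602189.33, rounded up to 602190; 602,190 required, 602,190 in favor — approved.
Series C: 3/4 of 1033063 = 774797.25, rounded up to 774798; 774,798 required, 774,897 in favor — approved.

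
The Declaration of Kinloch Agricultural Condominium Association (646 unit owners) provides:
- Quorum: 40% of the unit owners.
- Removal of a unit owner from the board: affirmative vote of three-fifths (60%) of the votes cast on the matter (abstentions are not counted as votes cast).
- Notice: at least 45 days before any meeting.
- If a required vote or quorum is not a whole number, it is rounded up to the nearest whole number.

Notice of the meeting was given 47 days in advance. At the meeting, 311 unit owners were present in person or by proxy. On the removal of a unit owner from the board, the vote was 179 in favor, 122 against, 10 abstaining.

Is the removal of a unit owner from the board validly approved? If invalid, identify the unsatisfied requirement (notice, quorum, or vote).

Notice: 47 days given; 45 required. Satisfied.
Quorum: 40% of 646 = 258.40, rounded up to 259; 311 present. Satisfied.
Vote: requires three-fifths of the votes cast (311 − 10 abstaining = 301); 3/5 of 301 = 180.60, rounded up to 181, so 181 needed; 179 in favor. Not satisfied.

Invalid — vote requirement not satisfied.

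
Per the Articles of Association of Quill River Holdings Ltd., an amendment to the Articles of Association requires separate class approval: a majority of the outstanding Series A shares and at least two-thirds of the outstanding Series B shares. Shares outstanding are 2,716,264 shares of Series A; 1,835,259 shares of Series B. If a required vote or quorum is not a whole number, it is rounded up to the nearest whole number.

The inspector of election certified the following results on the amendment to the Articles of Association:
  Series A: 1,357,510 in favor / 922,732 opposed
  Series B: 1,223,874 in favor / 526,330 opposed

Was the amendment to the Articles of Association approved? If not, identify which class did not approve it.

Series A: a majority of 2716264 is 1358133; 1,358,133 required, 1,357,510 in favor — not approved.
Series B: 2/3 of 1835259 = 1223506; 1,223,506 required, 1,223,874 in favor — approved.

Not approved — the Series A shares did not give the required vote.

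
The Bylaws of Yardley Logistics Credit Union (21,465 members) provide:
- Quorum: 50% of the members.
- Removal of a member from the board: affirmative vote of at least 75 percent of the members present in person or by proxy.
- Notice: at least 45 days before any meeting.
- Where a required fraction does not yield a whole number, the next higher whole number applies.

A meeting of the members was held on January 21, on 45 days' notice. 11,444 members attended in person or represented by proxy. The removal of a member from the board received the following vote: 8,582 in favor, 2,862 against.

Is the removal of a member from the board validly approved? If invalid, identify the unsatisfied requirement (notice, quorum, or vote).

Notice: 45 days given; 45 required. Satisfied.
Quorum: 50% of 21,465 = 10,732.50, rounded up to 10,733; 11,444 present. Satisfied.
Vote: requires three-fourths of those present (11,444); 3/4 of 11444 = 8583, so 8,583 needed; 8,582 in favor. Not satisfied.

Invalid — vote requirement not satisfied.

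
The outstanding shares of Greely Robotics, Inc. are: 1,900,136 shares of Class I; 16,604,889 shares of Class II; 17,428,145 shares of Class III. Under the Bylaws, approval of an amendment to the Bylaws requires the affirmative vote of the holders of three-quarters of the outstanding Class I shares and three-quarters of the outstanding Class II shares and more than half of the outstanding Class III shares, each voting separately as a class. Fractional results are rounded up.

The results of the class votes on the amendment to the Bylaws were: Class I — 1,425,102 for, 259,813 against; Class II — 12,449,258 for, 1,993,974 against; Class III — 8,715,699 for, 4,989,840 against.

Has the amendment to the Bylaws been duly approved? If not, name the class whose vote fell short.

Not approved — the Class II shares did not give the required vote.

Class I: 3/4 of 1900136 = 1425102; 1,425,102 required, 1,425,102 in favor — approved.
Class II: 3/4 of 16604889 = 12453666.75, rounded up to 12453667; 12,453,667 required, 12,449,258 in favor — not approved.
Class III: a majority of 17428145 is 8714073; 8,714,073 required, 8,715,699 in favor — approved.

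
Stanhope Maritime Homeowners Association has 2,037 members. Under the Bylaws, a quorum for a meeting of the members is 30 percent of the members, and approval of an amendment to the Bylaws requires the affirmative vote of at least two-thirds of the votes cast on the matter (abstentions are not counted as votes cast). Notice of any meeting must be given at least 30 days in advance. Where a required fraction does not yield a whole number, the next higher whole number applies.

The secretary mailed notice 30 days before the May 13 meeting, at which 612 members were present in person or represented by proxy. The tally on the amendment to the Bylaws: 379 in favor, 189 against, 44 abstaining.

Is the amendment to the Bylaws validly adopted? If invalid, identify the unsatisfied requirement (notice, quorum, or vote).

Notice: 30 days given; 30 required. Satisfied.
Quorum: 30% of 2,037 = 611.10, rounded up to 612; 612 present. Satisfied.
Vote: requires two-thirds of the votes cast (612 − 44 abstaining = 568); 2/3 of 568 = 378.67, rounded up to 379, so 379 needed; 379 in favor. Satisfied.

Valid — all requirements satisfied.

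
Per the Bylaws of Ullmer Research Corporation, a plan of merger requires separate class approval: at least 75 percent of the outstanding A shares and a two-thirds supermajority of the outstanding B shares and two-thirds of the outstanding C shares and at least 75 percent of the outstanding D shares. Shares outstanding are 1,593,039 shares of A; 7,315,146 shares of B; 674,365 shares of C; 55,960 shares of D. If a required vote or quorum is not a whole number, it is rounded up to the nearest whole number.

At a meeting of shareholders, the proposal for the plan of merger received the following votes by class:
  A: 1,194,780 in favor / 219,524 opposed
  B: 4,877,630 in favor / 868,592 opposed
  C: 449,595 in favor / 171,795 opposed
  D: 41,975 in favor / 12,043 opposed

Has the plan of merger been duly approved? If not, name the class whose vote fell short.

Approved — every class gave the required vote.

A: 3/4 of 1593039 = 1194779.25, rounded up to 1194780; 1,194,780 required, 1,194,780 in favor — approved.
B: 2/3 of 7315146 = 4876764; 4,876,764 required, 4,877,630 in favor — approved.
C: 2/3 of 674365 = 449576.67, rounded up to 449577; 449,577 required, 449,595 in favor — approved.
D: 3/4 of 55960 = 41970; 41,970 required, 41,975 in favor — approved.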